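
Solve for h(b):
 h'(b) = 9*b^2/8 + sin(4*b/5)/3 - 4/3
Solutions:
 h(b) = C1 + 3*b^3/8 - 4*b/3 - 5*cos(4*b/5)/12


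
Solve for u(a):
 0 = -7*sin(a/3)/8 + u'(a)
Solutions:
 u(a) = C1 - 21*cos(a/3)/8


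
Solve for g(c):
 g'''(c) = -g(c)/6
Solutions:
 g(c) = C3*exp(-6^(2/3)*c/6) + (C1*sin(2^(2/3)*3^(1/6)*c/4) + C2*cos(2^(2/3)*3^(1/6)*c/4))*exp(6^(2/3)*c/12)


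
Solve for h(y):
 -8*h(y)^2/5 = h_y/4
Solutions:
 h(y) = 5/(C1 + 32*y)


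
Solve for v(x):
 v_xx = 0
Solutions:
 v(x) = C1 + C2*x


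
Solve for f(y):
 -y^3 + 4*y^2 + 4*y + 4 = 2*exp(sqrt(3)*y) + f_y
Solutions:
 f(y) = C1 - y^4/4 + 4*y^3/3 + 2*y^2 + 4*y - 2*sqrt(3)*exp(sqrt(3)*y)/3


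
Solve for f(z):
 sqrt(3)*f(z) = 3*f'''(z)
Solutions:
 f(z) = C3*exp(3^(5/6)*z/3) + (C1*sin(3^(1/3)*z/2) + C2*cos(3^(1/3)*z/2))*exp(-3^(5/6)*z/6)


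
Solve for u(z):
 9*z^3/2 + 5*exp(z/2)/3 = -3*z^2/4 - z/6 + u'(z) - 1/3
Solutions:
 u(z) = C1 + 9*z^4/8 + z^3/4 + z^2/12 + z/3 + 10*exp(z/2)/3


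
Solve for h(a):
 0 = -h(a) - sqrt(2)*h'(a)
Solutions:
 h(a) = C1*exp(-sqrt(2)*a/2)


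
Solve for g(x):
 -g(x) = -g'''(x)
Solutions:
 g(x) = C3*exp(x) + (C1*sin(sqrt(3)*x/2) + C2*cos(sqrt(3)*x/2))*exp(-x/2)


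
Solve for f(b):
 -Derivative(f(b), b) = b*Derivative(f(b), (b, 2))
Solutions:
 f(b) = C1 + C2*log(b)


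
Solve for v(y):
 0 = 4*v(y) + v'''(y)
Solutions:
 v(y) = C3*exp(-2^(2/3)*y) + (C1*sin(2^(2/3)*sqrt(3)*y/2) + C2*cos(2^(2/3)*sqrt(3)*y/2))*exp(2^(2/3)*y/2)


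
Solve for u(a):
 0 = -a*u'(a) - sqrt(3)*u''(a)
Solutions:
 u(a) = C1 + C2*erf(sqrt(2)*3^(3/4)*a/6)


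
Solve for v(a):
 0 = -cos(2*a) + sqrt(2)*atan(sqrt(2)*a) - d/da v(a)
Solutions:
 v(a) = C1 + sqrt(2)*(a*atan(sqrt(2)*a) - sqrt(2)*log(2*a^2 + 1)/4) - sin(2*a)/2


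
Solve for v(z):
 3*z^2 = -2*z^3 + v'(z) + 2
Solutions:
 v(z) = C1 + z^4/2 + z^3 - 2*z


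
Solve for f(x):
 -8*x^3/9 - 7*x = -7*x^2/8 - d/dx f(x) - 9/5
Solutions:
 f(x) = C1 + 2*x^4/9 - 7*x^3/24 + 7*x^2/2 - 9*x/5


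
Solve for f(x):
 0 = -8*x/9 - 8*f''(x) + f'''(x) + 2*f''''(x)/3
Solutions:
 f(x) = C1 + C2*x + C3*exp(x*(-3 + sqrt(201))/4) + C4*exp(-x*(3 + sqrt(201))/4) - x^3/54 - x^2/144


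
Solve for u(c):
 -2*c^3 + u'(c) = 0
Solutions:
 u(c) = C1 + c^4/2


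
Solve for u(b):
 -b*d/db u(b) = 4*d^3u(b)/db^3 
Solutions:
 u(b) = C1 + Integral(C2*airyai(-2^(1/3)*b/2) + C3*airybi(-2^(1/3)*b/2), b)


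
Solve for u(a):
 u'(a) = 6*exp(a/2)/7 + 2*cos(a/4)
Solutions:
 u(a) = C1 + 12*exp(a/2)/7 + 8*sin(a/4)


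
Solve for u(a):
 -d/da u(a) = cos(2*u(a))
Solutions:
 u(a) = -asin((C1 + exp(4*a))/(C1 - exp(4*a)))/2 + pi/2
 u(a) = asin((C1 + exp(4*a))/(C1 - exp(4*a)))/2


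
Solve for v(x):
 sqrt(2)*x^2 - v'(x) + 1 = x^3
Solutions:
 v(x) = C1 - x^4/4 + sqrt(2)*x^3/3 + x


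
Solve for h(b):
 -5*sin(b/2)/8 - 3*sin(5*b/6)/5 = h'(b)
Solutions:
 h(b) = C1 + 5*cos(b/2)/4 + 18*cos(5*b/6)/25


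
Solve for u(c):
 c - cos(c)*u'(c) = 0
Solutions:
 u(c) = C1 + Integral(c/cos(c), c)


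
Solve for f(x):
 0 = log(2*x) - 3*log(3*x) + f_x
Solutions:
 f(x) = C1 + 2*x*log(x) - 2*x + x*log(27/2)


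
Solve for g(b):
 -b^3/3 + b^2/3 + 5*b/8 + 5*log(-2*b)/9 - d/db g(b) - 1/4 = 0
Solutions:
 g(b) = C1 - b^4/12 + b^3/9 + 5*b^2/16 + 5*b*log(-b)/9 + b*(-29 + 20*log(2))/36


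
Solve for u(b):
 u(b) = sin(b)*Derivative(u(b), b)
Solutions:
 u(b) = C1*sqrt(cos(b) - 1)/sqrt(cos(b) + 1)


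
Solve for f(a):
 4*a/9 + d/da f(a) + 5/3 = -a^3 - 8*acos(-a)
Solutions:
 f(a) = C1 - a^4/4 - 2*a^2/9 - 8*a*acos(-a) - 5*a/3 - 8*sqrt(1 - a^2)


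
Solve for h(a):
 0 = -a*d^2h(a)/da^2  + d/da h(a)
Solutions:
 h(a) = C1 + C2*a^2


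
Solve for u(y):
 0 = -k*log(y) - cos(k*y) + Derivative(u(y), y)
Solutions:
 u(y) = C1 + k*y*(log(y) - 1) + Piecewise((sin(k*y)/k, Ne(k, 0)), (y, True))


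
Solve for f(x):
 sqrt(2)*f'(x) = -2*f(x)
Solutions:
 f(x) = C1*exp(-sqrt(2)*x)


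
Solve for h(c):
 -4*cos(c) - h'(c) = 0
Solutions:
 h(c) = C1 - 4*sin(c)


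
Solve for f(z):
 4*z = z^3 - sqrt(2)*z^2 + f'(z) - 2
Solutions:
 f(z) = C1 - z^4/4 + sqrt(2)*z^3/3 + 2*z^2 + 2*z


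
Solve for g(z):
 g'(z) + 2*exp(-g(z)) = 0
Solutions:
 g(z) = log(C1 - 2*z)


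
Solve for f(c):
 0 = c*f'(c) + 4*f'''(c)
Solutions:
 f(c) = C1 + Integral(C2*airyai(-2^(1/3)*c/2) + C3*airybi(-2^(1/3)*c/2), c)


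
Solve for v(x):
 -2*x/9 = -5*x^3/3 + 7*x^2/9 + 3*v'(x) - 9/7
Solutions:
 v(x) = C1 + 5*x^4/36 - 7*x^3/81 - x^2/27 + 3*x/7


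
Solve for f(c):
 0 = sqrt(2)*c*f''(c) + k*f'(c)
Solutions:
 f(c) = C1 + c^(-sqrt(2)*re(k)/2 + 1)*(C2*sin(sqrt(2)*log(c)*Abs(im(k))/2) + C3*cos(sqrt(2)*log(c)*im(k)/2))


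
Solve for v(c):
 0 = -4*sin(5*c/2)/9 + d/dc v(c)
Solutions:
 v(c) = C1 - 8*cos(5*c/2)/45


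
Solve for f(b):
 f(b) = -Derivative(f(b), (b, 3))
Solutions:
 f(b) = C3*exp(-b) + (C1*sin(sqrt(3)*b/2) + C2*cos(sqrt(3)*b/2))*exp(b/2)


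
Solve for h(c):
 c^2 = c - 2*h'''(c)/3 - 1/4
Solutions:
 h(c) = C1 + C2*c + C3*c^2 - c^5/40 + c^4/16 - c^3/16


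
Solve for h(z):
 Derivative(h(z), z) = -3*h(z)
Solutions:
 h(z) = C1*exp(-3*z)


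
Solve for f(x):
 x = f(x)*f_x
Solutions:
 f(x) = -sqrt(C1 + x^2)
 f(x) = sqrt(C1 + x^2)


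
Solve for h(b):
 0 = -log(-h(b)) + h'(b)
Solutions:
 -li(-h(b)) = C1 + b


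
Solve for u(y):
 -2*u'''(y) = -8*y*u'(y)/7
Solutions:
 u(y) = C1 + Integral(C2*airyai(14^(2/3)*y/7) + C3*airybi(14^(2/3)*y/7), y)


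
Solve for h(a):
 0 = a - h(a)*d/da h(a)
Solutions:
 h(a) = -sqrt(C1 + a^2)
 h(a) = sqrt(C1 + a^2)


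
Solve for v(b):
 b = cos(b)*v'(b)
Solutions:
 v(b) = C1 + Integral(b/cos(b), b)


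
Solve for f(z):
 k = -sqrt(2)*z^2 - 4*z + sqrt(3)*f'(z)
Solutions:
 f(z) = C1 + sqrt(3)*k*z/3 + sqrt(6)*z^3/9 + 2*sqrt(3)*z^2/3


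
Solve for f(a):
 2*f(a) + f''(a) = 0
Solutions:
 f(a) = C1*sin(sqrt(2)*a) + C2*cos(sqrt(2)*a)


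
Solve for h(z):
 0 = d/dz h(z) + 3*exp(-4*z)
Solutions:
 h(z) = C1 + 3*exp(-4*z)/4


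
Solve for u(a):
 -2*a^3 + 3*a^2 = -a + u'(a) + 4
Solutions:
 u(a) = C1 - a^4/2 + a^3 + a^2/2 - 4*a


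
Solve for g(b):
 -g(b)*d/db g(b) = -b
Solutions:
 g(b) = -sqrt(C1 + b^2)
 g(b) = sqrt(C1 + b^2)


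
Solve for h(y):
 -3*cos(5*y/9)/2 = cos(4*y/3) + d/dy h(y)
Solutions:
 h(y) = C1 - 27*sin(5*y/9)/10 - 3*sin(4*y/3)/4


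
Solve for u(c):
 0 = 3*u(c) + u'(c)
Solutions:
 u(c) = C1*exp(-3*c)


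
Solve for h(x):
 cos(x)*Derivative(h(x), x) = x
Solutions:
 h(x) = C1 + Integral(x/cos(x), x)


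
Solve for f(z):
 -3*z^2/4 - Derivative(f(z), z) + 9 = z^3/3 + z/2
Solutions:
 f(z) = C1 - z^4/12 - z^3/4 - z^2/4 + 9*z


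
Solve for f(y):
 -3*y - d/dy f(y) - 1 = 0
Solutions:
 f(y) = C1 - 3*y^2/2 - y


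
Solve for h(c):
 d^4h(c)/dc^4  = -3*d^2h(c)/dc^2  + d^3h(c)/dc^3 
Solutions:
 h(c) = C1 + C2*c + (C3*sin(sqrt(11)*c/2) + C4*cos(sqrt(11)*c/2))*exp(c/2)


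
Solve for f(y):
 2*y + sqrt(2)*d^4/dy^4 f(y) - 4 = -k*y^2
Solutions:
 f(y) = C1 + C2*y + C3*y^2 + C4*y^3 - sqrt(2)*k*y^6/720 - sqrt(2)*y^5/120 + sqrt(2)*y^4/12


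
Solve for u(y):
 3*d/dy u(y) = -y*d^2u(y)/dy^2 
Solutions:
 u(y) = C1 + C2/y^2


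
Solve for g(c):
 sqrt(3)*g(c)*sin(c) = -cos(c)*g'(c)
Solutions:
 g(c) = C1*cos(c)^(sqrt(3))


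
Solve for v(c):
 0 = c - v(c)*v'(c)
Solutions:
 v(c) = -sqrt(C1 + c^2)
 v(c) = sqrt(C1 + c^2)


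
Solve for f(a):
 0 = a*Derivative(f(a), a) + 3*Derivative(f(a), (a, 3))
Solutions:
 f(a) = C1 + Integral(C2*airyai(-3^(2/3)*a/3) + C3*airybi(-3^(2/3)*a/3), a)


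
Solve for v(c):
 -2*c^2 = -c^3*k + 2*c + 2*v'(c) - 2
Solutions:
 v(c) = C1 + c^4*k/8 - c^3/3 - c^2/2 + c


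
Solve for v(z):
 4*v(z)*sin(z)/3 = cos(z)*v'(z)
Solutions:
 v(z) = C1/cos(z)^(4/3)


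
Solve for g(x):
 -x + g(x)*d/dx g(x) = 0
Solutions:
 g(x) = -sqrt(C1 + x^2)
 g(x) = sqrt(C1 + x^2)


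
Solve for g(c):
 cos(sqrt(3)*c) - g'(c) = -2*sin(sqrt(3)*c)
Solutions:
 g(c) = C1 + sqrt(3)*sin(sqrt(3)*c)/3 - 2*sqrt(3)*cos(sqrt(3)*c)/3


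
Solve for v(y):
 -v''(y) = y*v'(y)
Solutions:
 v(y) = C1 + C2*erf(sqrt(2)*y/2)


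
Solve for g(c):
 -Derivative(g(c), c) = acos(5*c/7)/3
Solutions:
 g(c) = C1 - c*acos(5*c/7)/3 + sqrt(49 - 25*c^2)/15


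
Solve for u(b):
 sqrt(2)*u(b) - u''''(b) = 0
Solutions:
 u(b) = C1*exp(-2^(1/8)*b) + C2*exp(2^(1/8)*b) + C3*sin(2^(1/8)*b) + C4*cos(2^(1/8)*b)


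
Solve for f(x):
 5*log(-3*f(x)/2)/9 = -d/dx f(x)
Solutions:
 9*Integral(1/(log(-_y) - log(2) + log(3)), (_y, f(x)))/5 = C1 - x


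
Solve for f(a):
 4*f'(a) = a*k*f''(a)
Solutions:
 f(a) = C1 + a^(((re(k) + 4)*re(k) + im(k)^2)/(re(k)^2 + im(k)^2))*(C2*sin(4*log(a)*Abs(im(k))/(re(k)^2 + im(k)^2)) + C3*cos(4*log(a)*im(k)/(re(k)^2 + im(k)^2)))


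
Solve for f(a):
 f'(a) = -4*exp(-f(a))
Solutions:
 f(a) = log(C1 - 4*a)


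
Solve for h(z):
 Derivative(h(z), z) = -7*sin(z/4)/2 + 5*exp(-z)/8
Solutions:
 h(z) = C1 + 14*cos(z/4) - 5*exp(-z)/8


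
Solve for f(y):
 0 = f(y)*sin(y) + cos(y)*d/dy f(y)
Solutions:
 f(y) = C1*cos(y)


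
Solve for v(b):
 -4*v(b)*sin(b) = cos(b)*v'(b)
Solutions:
 v(b) = C1*cos(b)^4


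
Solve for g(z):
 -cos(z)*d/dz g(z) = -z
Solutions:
 g(z) = C1 + Integral(z/cos(z), z)


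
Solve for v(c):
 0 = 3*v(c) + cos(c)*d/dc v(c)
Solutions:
 v(c) = C1*(sin(c) - 1)^(3/2)/(sin(c) + 1)^(3/2)


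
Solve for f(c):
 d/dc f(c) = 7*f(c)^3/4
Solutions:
 f(c) = -sqrt(2)*sqrt(-1/(C1 + 7*c))
 f(c) = sqrt(2)*sqrt(-1/(C1 + 7*c))


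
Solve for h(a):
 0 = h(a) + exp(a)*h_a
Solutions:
 h(a) = C1*exp(exp(-a))


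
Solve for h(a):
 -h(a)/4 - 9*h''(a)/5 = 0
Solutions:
 h(a) = C1*sin(sqrt(5)*a/6) + C2*cos(sqrt(5)*a/6)


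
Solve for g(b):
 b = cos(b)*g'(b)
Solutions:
 g(b) = C1 + Integral(b/cos(b), b)


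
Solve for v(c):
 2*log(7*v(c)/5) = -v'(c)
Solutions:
 -Integral(1/(-log(_y) - log(7) + log(5)), (_y, v(c)))/2 = C1 - c


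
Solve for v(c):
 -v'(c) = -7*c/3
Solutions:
 v(c) = C1 + 7*c^2/6


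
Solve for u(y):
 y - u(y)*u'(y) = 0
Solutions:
 u(y) = -sqrt(C1 + y^2)
 u(y) = sqrt(C1 + y^2)


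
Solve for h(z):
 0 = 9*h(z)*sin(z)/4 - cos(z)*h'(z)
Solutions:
 h(z) = C1/cos(z)^(9/4)


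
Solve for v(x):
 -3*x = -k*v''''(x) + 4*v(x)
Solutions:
 v(x) = C1*exp(-sqrt(2)*x*(1/k)^(1/4)) + C2*exp(sqrt(2)*x*(1/k)^(1/4)) + C3*exp(-sqrt(2)*I*x*(1/k)^(1/4)) + C4*exp(sqrt(2)*I*x*(1/k)^(1/4)) - 3*x/4


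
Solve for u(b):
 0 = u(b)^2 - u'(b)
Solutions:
 u(b) = -1/(C1 + b)


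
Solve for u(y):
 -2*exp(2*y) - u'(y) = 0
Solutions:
 u(y) = C1 - exp(2*y)


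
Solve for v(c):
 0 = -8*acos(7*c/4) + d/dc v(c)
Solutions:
 v(c) = C1 + 8*c*acos(7*c/4) - 8*sqrt(16 - 49*c^2)/7


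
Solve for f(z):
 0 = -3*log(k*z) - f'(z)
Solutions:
 f(z) = C1 - 3*z*log(k*z) + 3*z


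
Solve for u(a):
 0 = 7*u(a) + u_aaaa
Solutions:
 u(a) = (C1*sin(sqrt(2)*7^(1/4)*a/2) + C2*cos(sqrt(2)*7^(1/4)*a/2))*exp(-sqrt(2)*7^(1/4)*a/2) + (C3*sin(sqrt(2)*7^(1/4)*a/2) + C4*cos(sqrt(2)*7^(1/4)*a/2))*exp(sqrt(2)*7^(1/4)*a/2)


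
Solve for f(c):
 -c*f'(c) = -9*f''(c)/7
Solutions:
 f(c) = C1 + C2*erfi(sqrt(14)*c/6)


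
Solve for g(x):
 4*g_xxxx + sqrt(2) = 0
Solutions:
 g(x) = C1 + C2*x + C3*x^2 + C4*x^3 - sqrt(2)*x^4/96


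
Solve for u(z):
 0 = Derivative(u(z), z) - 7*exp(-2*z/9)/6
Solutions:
 u(z) = C1 - 21*exp(-2*z/9)/4


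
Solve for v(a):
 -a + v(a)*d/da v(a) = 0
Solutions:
 v(a) = -sqrt(C1 + a^2)
 v(a) = sqrt(C1 + a^2)


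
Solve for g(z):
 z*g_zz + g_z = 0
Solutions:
 g(z) = C1 + C2*log(z)


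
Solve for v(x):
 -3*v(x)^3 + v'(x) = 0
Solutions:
 v(x) = -sqrt(2)*sqrt(-1/(C1 + 3*x))/2
 v(x) = sqrt(2)*sqrt(-1/(C1 + 3*x))/2


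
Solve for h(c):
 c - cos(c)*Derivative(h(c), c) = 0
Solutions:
 h(c) = C1 + Integral(c/cos(c), c)


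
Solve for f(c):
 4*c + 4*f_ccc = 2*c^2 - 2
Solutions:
 f(c) = C1 + C2*c + C3*c^2 + c^5/120 - c^4/24 - c^3/12


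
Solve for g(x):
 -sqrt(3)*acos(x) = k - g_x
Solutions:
 g(x) = C1 + k*x + sqrt(3)*(x*acos(x) - sqrt(1 - x^2))


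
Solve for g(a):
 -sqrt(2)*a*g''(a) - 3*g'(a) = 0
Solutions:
 g(a) = C1 + C2*a^(1 - 3*sqrt(2)/2)


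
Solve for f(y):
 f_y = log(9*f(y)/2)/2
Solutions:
 2*Integral(1/(-log(_y) - 2*log(3) + log(2)), (_y, f(y))) = C1 - y


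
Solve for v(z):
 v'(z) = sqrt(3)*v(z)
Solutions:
 v(z) = C1*exp(sqrt(3)*z)


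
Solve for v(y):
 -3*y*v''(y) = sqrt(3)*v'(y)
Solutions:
 v(y) = C1 + C2*y^(1 - sqrt(3)/3)


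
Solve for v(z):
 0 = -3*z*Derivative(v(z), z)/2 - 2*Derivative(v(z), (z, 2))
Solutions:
 v(z) = C1 + C2*erf(sqrt(6)*z/4)


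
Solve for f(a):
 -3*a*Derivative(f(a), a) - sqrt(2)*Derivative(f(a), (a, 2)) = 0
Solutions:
 f(a) = C1 + C2*erf(2^(1/4)*sqrt(3)*a/2)


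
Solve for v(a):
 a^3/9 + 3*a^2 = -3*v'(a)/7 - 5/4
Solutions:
 v(a) = C1 - 7*a^4/108 - 7*a^3/3 - 35*a/12


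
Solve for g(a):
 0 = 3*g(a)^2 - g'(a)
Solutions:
 g(a) = -1/(C1 + 3*a)


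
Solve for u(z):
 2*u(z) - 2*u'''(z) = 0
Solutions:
 u(z) = C3*exp(z) + (C1*sin(sqrt(3)*z/2) + C2*cos(sqrt(3)*z/2))*exp(-z/2)


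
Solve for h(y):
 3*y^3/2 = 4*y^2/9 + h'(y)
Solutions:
 h(y) = C1 + 3*y^4/8 - 4*y^3/27


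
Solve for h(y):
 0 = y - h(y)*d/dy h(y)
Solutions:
 h(y) = -sqrt(C1 + y^2)
 h(y) = sqrt(C1 + y^2)


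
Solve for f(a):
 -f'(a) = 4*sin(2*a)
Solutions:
 f(a) = C1 + 2*cos(2*a)


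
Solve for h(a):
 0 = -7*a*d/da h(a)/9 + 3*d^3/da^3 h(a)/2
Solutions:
 h(a) = C1 + Integral(C2*airyai(14^(1/3)*a/3) + C3*airybi(14^(1/3)*a/3), a)


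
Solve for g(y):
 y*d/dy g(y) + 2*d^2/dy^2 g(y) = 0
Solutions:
 g(y) = C1 + C2*erf(y/2)


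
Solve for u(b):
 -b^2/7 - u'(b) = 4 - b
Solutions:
 u(b) = C1 - b^3/21 + b^2/2 - 4*b


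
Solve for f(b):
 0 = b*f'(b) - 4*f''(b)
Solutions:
 f(b) = C1 + C2*erfi(sqrt(2)*b/4)


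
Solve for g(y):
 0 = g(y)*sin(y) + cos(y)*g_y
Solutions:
 g(y) = C1*cos(y)


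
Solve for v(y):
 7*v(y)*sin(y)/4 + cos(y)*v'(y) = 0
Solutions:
 v(y) = C1*cos(y)^(7/4)


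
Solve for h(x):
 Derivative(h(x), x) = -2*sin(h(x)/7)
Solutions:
 2*x + 7*log(cos(h(x)/7) - 1)/2 - 7*log(cos(h(x)/7) + 1)/2 = C1


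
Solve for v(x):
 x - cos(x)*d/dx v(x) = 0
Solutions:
 v(x) = C1 + Integral(x/cos(x), x)


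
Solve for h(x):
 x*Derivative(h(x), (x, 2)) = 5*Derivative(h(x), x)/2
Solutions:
 h(x) = C1 + C2*x^(7/2)


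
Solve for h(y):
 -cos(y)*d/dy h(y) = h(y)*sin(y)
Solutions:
 h(y) = C1*cos(y)


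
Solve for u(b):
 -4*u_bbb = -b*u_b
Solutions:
 u(b) = C1 + Integral(C2*airyai(2^(1/3)*b/2) + C3*airybi(2^(1/3)*b/2), b)


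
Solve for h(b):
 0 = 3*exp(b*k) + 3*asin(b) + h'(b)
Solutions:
 h(b) = C1 - 3*b*asin(b) - 3*sqrt(1 - b^2) - 3*Piecewise((exp(b*k)/k, Ne(k, 0)), (b, True))


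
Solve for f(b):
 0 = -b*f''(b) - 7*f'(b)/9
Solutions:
 f(b) = C1 + C2*b^(2/9)


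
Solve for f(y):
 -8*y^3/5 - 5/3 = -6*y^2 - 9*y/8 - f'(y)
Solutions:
 f(y) = C1 + 2*y^4/5 - 2*y^3 - 9*y^2/16 + 5*y/3


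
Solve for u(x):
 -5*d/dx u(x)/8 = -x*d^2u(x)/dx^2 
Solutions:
 u(x) = C1 + C2*x^(13/8)


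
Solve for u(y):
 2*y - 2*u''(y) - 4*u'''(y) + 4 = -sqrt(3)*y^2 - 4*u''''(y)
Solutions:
 u(y) = C1 + C2*y + C3*exp(y*(1 - sqrt(3))/2) + C4*exp(y*(1 + sqrt(3))/2) + sqrt(3)*y^4/24 + y^3*(1 - 2*sqrt(3))/6 + 3*sqrt(3)*y^2


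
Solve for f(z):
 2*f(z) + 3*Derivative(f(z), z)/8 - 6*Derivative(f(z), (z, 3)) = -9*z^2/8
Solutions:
 f(z) = C1*exp(-3^(1/3)*z*(3^(1/3)/(sqrt(9213) + 96)^(1/3) + (sqrt(9213) + 96)^(1/3))/24)*sin(3^(1/6)*z*(-3^(2/3)*(sqrt(9213) + 96)^(1/3) + 3/(sqrt(9213) + 96)^(1/3))/24) + C2*exp(-3^(1/3)*z*(3^(1/3)/(sqrt(9213) + 96)^(1/3) + (sqrt(9213) + 96)^(1/3))/24)*cos(3^(1/6)*z*(-3^(2/3)*(sqrt(9213) + 96)^(1/3) + 3/(sqrt(9213) + 96)^(1/3))/24) + C3*exp(3^(1/3)*z*(3^(1/3)/(sqrt(9213) + 96)^(1/3) + (sqrt(9213) + 96)^(1/3))/12) - 9*z^2/16 + 27*z/128 - 81/2048


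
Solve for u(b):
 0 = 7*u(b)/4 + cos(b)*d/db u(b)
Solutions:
 u(b) = C1*(sin(b) - 1)^(7/8)/(sin(b) + 1)^(7/8)


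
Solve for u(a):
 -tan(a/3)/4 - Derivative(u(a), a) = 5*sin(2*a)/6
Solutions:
 u(a) = C1 + 3*log(cos(a/3))/4 + 5*cos(2*a)/12


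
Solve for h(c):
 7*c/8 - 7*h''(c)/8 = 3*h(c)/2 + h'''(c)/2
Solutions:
 h(c) = C1*exp(c*(-14 + 49/(72*sqrt(1639) + 2935)^(1/3) + (72*sqrt(1639) + 2935)^(1/3))/24)*sin(sqrt(3)*c*(-(72*sqrt(1639) + 2935)^(1/3) + 49/(72*sqrt(1639) + 2935)^(1/3))/24) + C2*exp(c*(-14 + 49/(72*sqrt(1639) + 2935)^(1/3) + (72*sqrt(1639) + 2935)^(1/3))/24)*cos(sqrt(3)*c*(-(72*sqrt(1639) + 2935)^(1/3) + 49/(72*sqrt(1639) + 2935)^(1/3))/24) + C3*exp(-c*(49/(72*sqrt(1639) + 2935)^(1/3) + 7 + (72*sqrt(1639) + 2935)^(1/3))/12) + 7*c/12


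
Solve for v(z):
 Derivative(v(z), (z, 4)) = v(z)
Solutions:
 v(z) = C1*exp(-z) + C2*exp(z) + C3*sin(z) + C4*cos(z)


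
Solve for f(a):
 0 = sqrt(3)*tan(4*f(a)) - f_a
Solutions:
 f(a) = -asin(C1*exp(4*sqrt(3)*a))/4 + pi/4
 f(a) = asin(C1*exp(4*sqrt(3)*a))/4


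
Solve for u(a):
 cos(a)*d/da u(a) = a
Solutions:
 u(a) = C1 + Integral(a/cos(a), a)


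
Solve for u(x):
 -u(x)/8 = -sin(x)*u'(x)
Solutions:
 u(x) = C1*(cos(x) - 1)^(1/16)/(cos(x) + 1)^(1/16)


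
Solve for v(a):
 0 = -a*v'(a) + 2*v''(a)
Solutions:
 v(a) = C1 + C2*erfi(a/2)


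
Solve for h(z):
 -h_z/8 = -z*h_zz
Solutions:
 h(z) = C1 + C2*z^(9/8)


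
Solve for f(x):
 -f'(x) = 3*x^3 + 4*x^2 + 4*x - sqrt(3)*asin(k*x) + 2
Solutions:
 f(x) = C1 - 3*x^4/4 - 4*x^3/3 - 2*x^2 - 2*x + sqrt(3)*Piecewise((x*asin(k*x) + sqrt(-k^2*x^2 + 1)/k, Ne(k, 0)), (0, True))


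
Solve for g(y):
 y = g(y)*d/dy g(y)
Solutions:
 g(y) = -sqrt(C1 + y^2)
 g(y) = sqrt(C1 + y^2)


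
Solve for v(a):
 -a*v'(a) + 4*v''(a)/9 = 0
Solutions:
 v(a) = C1 + C2*erfi(3*sqrt(2)*a/4)


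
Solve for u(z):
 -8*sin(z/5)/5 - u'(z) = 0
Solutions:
 u(z) = C1 + 8*cos(z/5)


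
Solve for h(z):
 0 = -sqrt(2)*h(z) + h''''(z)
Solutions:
 h(z) = C1*exp(-2^(1/8)*z) + C2*exp(2^(1/8)*z) + C3*sin(2^(1/8)*z) + C4*cos(2^(1/8)*z)


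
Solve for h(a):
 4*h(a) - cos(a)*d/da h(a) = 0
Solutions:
 h(a) = C1*(sin(a)^2 + 2*sin(a) + 1)/(sin(a)^2 - 2*sin(a) + 1)


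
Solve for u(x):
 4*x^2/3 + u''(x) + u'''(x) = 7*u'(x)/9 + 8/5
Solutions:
 u(x) = C1 + C2*exp(x*(-3 + sqrt(37))/6) + C3*exp(-x*(3 + sqrt(37))/6) + 4*x^3/7 + 108*x^2/49 + 13752*x/1715


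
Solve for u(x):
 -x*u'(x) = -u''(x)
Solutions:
 u(x) = C1 + C2*erfi(sqrt(2)*x/2)


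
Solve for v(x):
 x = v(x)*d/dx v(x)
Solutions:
 v(x) = -sqrt(C1 + x^2)
 v(x) = sqrt(C1 + x^2)


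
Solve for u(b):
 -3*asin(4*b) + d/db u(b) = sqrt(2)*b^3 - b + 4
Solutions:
 u(b) = C1 + sqrt(2)*b^4/4 - b^2/2 + 3*b*asin(4*b) + 4*b + 3*sqrt(1 - 16*b^2)/4


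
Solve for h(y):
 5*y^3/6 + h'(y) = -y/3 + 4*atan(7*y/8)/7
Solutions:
 h(y) = C1 - 5*y^4/24 - y^2/6 + 4*y*atan(7*y/8)/7 - 16*log(49*y^2 + 64)/49


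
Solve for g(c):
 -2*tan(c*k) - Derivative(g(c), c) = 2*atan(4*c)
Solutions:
 g(c) = C1 - 2*c*atan(4*c) - 2*Piecewise((-log(cos(c*k))/k, Ne(k, 0)), (0, True)) + log(16*c^2 + 1)/4


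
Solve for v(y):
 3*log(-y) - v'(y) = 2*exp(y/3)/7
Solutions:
 v(y) = C1 + 3*y*log(-y) - 3*y - 6*exp(y/3)/7


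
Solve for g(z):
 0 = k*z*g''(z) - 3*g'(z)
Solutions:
 g(z) = C1 + z^(((re(k) + 3)*re(k) + im(k)^2)/(re(k)^2 + im(k)^2))*(C2*sin(3*log(z)*Abs(im(k))/(re(k)^2 + im(k)^2)) + C3*cos(3*log(z)*im(k)/(re(k)^2 + im(k)^2)))


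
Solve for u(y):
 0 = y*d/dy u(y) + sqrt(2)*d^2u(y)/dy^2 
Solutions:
 u(y) = C1 + C2*erf(2^(1/4)*y/2)


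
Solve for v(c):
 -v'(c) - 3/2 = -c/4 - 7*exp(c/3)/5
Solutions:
 v(c) = C1 + c^2/8 - 3*c/2 + 21*exp(c/3)/5


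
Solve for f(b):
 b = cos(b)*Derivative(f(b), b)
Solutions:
 f(b) = C1 + Integral(b/cos(b), b)


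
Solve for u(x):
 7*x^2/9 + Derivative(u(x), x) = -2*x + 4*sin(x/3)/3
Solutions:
 u(x) = C1 - 7*x^3/27 - x^2 - 4*cos(x/3)


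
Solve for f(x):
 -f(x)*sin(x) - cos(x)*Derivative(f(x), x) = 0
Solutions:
 f(x) = C1*cos(x)


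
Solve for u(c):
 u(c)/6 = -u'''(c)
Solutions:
 u(c) = C3*exp(-6^(2/3)*c/6) + (C1*sin(2^(2/3)*3^(1/6)*c/4) + C2*cos(2^(2/3)*3^(1/6)*c/4))*exp(6^(2/3)*c/12)


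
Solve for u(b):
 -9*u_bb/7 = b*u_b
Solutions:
 u(b) = C1 + C2*erf(sqrt(14)*b/6)


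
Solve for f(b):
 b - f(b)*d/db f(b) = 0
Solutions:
 f(b) = -sqrt(C1 + b^2)
 f(b) = sqrt(C1 + b^2)


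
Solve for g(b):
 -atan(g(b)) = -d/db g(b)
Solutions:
 Integral(1/atan(_y), (_y, g(b))) = C1 + b


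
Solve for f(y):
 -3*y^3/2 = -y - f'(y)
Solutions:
 f(y) = C1 + 3*y^4/8 - y^2/2


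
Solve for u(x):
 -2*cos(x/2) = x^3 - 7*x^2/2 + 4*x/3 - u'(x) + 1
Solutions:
 u(x) = C1 + x^4/4 - 7*x^3/6 + 2*x^2/3 + x + 4*sin(x/2)


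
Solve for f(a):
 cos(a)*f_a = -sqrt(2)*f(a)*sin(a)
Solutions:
 f(a) = C1*cos(a)^(sqrt(2))


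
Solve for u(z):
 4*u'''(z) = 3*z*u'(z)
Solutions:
 u(z) = C1 + Integral(C2*airyai(6^(1/3)*z/2) + C3*airybi(6^(1/3)*z/2), z)


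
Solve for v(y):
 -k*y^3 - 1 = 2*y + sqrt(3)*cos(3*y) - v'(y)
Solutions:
 v(y) = C1 + k*y^4/4 + y^2 + y + sqrt(3)*sin(3*y)/3


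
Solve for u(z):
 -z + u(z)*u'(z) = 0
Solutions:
 u(z) = -sqrt(C1 + z^2)
 u(z) = sqrt(C1 + z^2)


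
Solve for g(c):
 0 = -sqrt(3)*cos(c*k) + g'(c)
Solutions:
 g(c) = C1 + sqrt(3)*sin(c*k)/k


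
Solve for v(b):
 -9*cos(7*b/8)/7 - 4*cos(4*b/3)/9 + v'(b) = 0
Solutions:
 v(b) = C1 + 72*sin(7*b/8)/49 + sin(4*b/3)/3


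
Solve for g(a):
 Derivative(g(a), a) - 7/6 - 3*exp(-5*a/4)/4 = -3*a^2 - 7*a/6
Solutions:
 g(a) = C1 - a^3 - 7*a^2/12 + 7*a/6 - 3*exp(-5*a/4)/5


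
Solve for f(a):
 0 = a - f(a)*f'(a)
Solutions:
 f(a) = -sqrt(C1 + a^2)
 f(a) = sqrt(C1 + a^2)


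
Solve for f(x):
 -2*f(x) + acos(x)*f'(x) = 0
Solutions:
 f(x) = C1*exp(2*Integral(1/acos(x), x))


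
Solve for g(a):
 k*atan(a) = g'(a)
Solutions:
 g(a) = C1 + k*(a*atan(a) - log(a^2 + 1)/2)


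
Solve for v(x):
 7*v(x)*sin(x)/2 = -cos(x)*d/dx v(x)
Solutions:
 v(x) = C1*cos(x)^(7/2)


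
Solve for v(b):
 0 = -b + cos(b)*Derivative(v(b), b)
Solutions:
 v(b) = C1 + Integral(b/cos(b), b)


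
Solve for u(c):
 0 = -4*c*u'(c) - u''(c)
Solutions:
 u(c) = C1 + C2*erf(sqrt(2)*c)


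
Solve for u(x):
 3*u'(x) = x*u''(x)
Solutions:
 u(x) = C1 + C2*x^4


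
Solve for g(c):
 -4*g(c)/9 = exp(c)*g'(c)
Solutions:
 g(c) = C1*exp(4*exp(-c)/9)


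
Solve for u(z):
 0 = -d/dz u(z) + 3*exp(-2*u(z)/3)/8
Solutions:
 u(z) = 3*log(-sqrt(C1 + 3*z)) - 3*log(6) + 3*log(3)/2
 u(z) = 3*log(C1 + 3*z)/2 - 3*log(6) + 3*log(3)/2


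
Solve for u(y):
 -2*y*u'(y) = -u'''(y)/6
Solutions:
 u(y) = C1 + Integral(C2*airyai(12^(1/3)*y) + C3*airybi(12^(1/3)*y), y)


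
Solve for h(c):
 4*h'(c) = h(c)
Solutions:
 h(c) = C1*exp(c/4)


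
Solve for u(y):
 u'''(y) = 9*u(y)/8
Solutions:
 u(y) = C3*exp(3^(2/3)*y/2) + (C1*sin(3*3^(1/6)*y/4) + C2*cos(3*3^(1/6)*y/4))*exp(-3^(2/3)*y/4)


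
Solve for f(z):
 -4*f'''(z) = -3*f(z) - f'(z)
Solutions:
 f(z) = C3*exp(z) + (C1*sin(sqrt(2)*z/2) + C2*cos(sqrt(2)*z/2))*exp(-z/2)


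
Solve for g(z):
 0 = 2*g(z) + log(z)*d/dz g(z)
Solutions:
 g(z) = C1*exp(-2*li(z))


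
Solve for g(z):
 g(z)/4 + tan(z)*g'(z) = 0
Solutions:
 g(z) = C1/sin(z)^(1/4)


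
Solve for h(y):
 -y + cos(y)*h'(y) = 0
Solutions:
 h(y) = C1 + Integral(y/cos(y), y)


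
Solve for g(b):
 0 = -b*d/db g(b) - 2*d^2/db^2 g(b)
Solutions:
 g(b) = C1 + C2*erf(b/2)


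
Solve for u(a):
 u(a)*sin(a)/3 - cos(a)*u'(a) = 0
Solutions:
 u(a) = C1/cos(a)^(1/3)


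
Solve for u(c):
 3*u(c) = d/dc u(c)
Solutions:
 u(c) = C1*exp(3*c)


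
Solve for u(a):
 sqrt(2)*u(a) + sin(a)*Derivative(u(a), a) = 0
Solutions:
 u(a) = C1*(cos(a) + 1)^(sqrt(2)/2)/(cos(a) - 1)^(sqrt(2)/2)


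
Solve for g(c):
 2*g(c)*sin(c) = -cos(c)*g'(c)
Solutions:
 g(c) = C1*cos(c)^2


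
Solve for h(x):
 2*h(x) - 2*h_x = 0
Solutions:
 h(x) = C1*exp(x)


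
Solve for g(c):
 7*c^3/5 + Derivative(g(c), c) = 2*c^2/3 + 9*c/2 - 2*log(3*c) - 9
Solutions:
 g(c) = C1 - 7*c^4/20 + 2*c^3/9 + 9*c^2/4 - 2*c*log(c) - 7*c - 2*c*log(3)


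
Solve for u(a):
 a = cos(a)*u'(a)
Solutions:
 u(a) = C1 + Integral(a/cos(a), a)


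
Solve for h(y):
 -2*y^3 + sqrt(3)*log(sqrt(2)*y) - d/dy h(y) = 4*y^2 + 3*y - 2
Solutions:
 h(y) = C1 - y^4/2 - 4*y^3/3 - 3*y^2/2 + sqrt(3)*y*log(y) - sqrt(3)*y + sqrt(3)*y*log(2)/2 + 2*y


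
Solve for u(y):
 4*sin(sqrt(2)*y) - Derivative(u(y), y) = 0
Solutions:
 u(y) = C1 - 2*sqrt(2)*cos(sqrt(2)*y)


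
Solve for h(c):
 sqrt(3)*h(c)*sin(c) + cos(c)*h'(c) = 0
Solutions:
 h(c) = C1*cos(c)^(sqrt(3))


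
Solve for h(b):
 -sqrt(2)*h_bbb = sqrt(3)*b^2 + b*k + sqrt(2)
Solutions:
 h(b) = C1 + C2*b + C3*b^2 - sqrt(6)*b^5/120 - sqrt(2)*b^4*k/48 - b^3/6


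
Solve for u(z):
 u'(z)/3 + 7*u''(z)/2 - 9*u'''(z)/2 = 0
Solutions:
 u(z) = C1 + C2*exp(z*(7 - sqrt(73))/18) + C3*exp(z*(7 + sqrt(73))/18)


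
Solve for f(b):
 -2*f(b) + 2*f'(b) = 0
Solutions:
 f(b) = C1*exp(b)


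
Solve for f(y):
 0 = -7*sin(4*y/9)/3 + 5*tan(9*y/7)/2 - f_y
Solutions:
 f(y) = C1 - 35*log(cos(9*y/7))/18 + 21*cos(4*y/9)/4


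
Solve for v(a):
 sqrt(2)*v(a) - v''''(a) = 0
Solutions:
 v(a) = C1*exp(-2^(1/8)*a) + C2*exp(2^(1/8)*a) + C3*sin(2^(1/8)*a) + C4*cos(2^(1/8)*a)


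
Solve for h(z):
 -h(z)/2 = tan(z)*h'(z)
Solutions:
 h(z) = C1/sqrt(sin(z))


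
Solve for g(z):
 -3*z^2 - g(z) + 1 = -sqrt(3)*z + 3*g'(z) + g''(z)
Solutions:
 g(z) = C1*exp(z*(-3 + sqrt(5))/2) + C2*exp(-z*(sqrt(5) + 3)/2) - 3*z^2 + sqrt(3)*z + 18*z - 47 - 3*sqrt(3)


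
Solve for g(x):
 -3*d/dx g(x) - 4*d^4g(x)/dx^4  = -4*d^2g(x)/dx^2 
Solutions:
 g(x) = C1 + C2*exp(3^(1/3)*x*(4*3^(1/3)/(sqrt(537) + 27)^(1/3) + (sqrt(537) + 27)^(1/3))/12)*sin(3^(1/6)*x*(-3^(2/3)*(sqrt(537) + 27)^(1/3)/12 + (sqrt(537) + 27)^(-1/3))) + C3*exp(3^(1/3)*x*(4*3^(1/3)/(sqrt(537) + 27)^(1/3) + (sqrt(537) + 27)^(1/3))/12)*cos(3^(1/6)*x*(-3^(2/3)*(sqrt(537) + 27)^(1/3)/12 + (sqrt(537) + 27)^(-1/3))) + C4*exp(-3^(1/3)*x*(4*3^(1/3)/(sqrt(537) + 27)^(1/3) + (sqrt(537) + 27)^(1/3))/6)


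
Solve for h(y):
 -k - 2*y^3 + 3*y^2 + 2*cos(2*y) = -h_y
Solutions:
 h(y) = C1 + k*y + y^4/2 - y^3 - sin(2*y)


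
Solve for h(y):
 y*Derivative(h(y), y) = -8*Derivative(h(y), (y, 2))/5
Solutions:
 h(y) = C1 + C2*erf(sqrt(5)*y/4)


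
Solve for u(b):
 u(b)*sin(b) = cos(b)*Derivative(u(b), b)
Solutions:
 u(b) = C1/cos(b)


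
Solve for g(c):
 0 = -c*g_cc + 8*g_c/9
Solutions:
 g(c) = C1 + C2*c^(17/9)


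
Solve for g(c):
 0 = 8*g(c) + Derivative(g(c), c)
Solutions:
 g(c) = C1*exp(-8*c)


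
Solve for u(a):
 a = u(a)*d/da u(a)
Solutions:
 u(a) = -sqrt(C1 + a^2)
 u(a) = sqrt(C1 + a^2)


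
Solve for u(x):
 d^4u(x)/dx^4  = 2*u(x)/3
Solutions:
 u(x) = C1*exp(-2^(1/4)*3^(3/4)*x/3) + C2*exp(2^(1/4)*3^(3/4)*x/3) + C3*sin(2^(1/4)*3^(3/4)*x/3) + C4*cos(2^(1/4)*3^(3/4)*x/3)


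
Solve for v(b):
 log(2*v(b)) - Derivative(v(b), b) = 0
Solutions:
 -Integral(1/(log(_y) + log(2)), (_y, v(b))) = C1 - b


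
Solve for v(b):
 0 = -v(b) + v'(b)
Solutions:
 v(b) = C1*exp(b)


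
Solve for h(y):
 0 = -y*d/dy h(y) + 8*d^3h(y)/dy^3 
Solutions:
 h(y) = C1 + Integral(C2*airyai(y/2) + C3*airybi(y/2), y)


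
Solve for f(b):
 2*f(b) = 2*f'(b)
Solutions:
 f(b) = C1*exp(b)


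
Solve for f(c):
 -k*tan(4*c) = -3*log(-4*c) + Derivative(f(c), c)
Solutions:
 f(c) = C1 + 3*c*log(-c) - 3*c + 6*c*log(2) + k*log(cos(4*c))/4


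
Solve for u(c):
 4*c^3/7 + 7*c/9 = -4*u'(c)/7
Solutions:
 u(c) = C1 - c^4/4 - 49*c^2/72


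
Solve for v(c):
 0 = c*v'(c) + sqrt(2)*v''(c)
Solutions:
 v(c) = C1 + C2*erf(2^(1/4)*c/2)


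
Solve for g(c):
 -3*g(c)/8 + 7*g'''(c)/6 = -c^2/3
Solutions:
 g(c) = C3*exp(3^(2/3)*98^(1/3)*c/14) + 8*c^2/9 + (C1*sin(3*3^(1/6)*98^(1/3)*c/28) + C2*cos(3*3^(1/6)*98^(1/3)*c/28))*exp(-3^(2/3)*98^(1/3)*c/28)


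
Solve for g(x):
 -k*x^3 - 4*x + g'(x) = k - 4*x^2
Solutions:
 g(x) = C1 + k*x^4/4 + k*x - 4*x^3/3 + 2*x^2


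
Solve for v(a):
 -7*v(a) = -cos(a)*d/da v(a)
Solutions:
 v(a) = C1*sqrt(sin(a) + 1)*(sin(a)^3 + 3*sin(a)^2 + 3*sin(a) + 1)/(sqrt(sin(a) - 1)*(sin(a)^3 - 3*sin(a)^2 + 3*sin(a) - 1))


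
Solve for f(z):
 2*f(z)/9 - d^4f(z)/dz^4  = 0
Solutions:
 f(z) = C1*exp(-2^(1/4)*sqrt(3)*z/3) + C2*exp(2^(1/4)*sqrt(3)*z/3) + C3*sin(2^(1/4)*sqrt(3)*z/3) + C4*cos(2^(1/4)*sqrt(3)*z/3)


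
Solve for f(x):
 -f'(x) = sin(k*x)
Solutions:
 f(x) = C1 + cos(k*x)/k


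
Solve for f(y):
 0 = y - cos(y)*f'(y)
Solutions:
 f(y) = C1 + Integral(y/cos(y), y)


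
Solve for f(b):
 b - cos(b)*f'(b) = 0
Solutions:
 f(b) = C1 + Integral(b/cos(b), b)


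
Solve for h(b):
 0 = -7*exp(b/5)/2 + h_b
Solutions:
 h(b) = C1 + 35*exp(b/5)/2


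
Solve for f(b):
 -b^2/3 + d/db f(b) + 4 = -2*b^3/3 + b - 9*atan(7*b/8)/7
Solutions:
 f(b) = C1 - b^4/6 + b^3/9 + b^2/2 - 9*b*atan(7*b/8)/7 - 4*b + 36*log(49*b^2 + 64)/49


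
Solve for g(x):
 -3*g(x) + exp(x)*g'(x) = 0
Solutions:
 g(x) = C1*exp(-3*exp(-x))


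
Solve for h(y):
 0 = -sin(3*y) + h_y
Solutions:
 h(y) = C1 - cos(3*y)/3


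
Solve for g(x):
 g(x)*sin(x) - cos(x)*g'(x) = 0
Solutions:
 g(x) = C1/cos(x)


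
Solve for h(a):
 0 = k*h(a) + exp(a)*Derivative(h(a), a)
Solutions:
 h(a) = C1*exp(k*exp(-a))


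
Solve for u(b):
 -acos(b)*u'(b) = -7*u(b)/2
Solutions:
 u(b) = C1*exp(7*Integral(1/acos(b), b)/2)


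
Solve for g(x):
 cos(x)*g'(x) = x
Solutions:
 g(x) = C1 + Integral(x/cos(x), x)


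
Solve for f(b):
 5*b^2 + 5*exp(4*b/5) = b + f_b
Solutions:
 f(b) = C1 + 5*b^3/3 - b^2/2 + 25*exp(4*b/5)/4


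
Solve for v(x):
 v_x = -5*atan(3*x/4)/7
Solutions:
 v(x) = C1 - 5*x*atan(3*x/4)/7 + 10*log(9*x^2 + 16)/21


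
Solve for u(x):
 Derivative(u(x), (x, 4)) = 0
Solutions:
 u(x) = C1 + C2*x + C3*x^2 + C4*x^3


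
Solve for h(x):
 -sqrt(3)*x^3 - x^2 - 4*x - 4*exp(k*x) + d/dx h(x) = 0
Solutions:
 h(x) = C1 + sqrt(3)*x^4/4 + x^3/3 + 2*x^2 + 4*exp(k*x)/k


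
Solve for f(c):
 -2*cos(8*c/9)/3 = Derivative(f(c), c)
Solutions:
 f(c) = C1 - 3*sin(8*c/9)/4


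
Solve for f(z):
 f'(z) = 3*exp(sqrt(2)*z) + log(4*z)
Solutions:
 f(z) = C1 + z*log(z) + z*(-1 + 2*log(2)) + 3*sqrt(2)*exp(sqrt(2)*z)/2


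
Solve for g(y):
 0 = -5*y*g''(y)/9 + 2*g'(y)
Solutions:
 g(y) = C1 + C2*y^(23/5)


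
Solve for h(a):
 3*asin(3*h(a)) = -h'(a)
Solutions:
 Integral(1/asin(3*_y), (_y, h(a))) = C1 - 3*a


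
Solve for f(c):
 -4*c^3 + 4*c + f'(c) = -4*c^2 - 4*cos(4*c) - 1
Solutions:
 f(c) = C1 + c^4 - 4*c^3/3 - 2*c^2 - c - sin(4*c)


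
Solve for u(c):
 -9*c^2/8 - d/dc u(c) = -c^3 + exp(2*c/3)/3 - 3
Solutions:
 u(c) = C1 + c^4/4 - 3*c^3/8 + 3*c - exp(2*c/3)/2


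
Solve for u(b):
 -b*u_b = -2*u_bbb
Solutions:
 u(b) = C1 + Integral(C2*airyai(2^(2/3)*b/2) + C3*airybi(2^(2/3)*b/2), b)


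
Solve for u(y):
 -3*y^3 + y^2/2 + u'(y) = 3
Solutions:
 u(y) = C1 + 3*y^4/4 - y^3/6 + 3*y


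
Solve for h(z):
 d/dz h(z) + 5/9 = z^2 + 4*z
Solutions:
 h(z) = C1 + z^3/3 + 2*z^2 - 5*z/9


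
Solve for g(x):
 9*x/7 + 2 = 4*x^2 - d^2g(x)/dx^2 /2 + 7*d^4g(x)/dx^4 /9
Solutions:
 g(x) = C1 + C2*x + C3*exp(-3*sqrt(14)*x/14) + C4*exp(3*sqrt(14)*x/14) + 2*x^4/3 - 3*x^3/7 + 94*x^2/9


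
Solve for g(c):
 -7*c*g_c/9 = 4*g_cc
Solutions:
 g(c) = C1 + C2*erf(sqrt(14)*c/12)


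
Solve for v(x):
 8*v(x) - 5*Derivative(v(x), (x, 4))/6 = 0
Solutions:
 v(x) = C1*exp(-2*3^(1/4)*5^(3/4)*x/5) + C2*exp(2*3^(1/4)*5^(3/4)*x/5) + C3*sin(2*3^(1/4)*5^(3/4)*x/5) + C4*cos(2*3^(1/4)*5^(3/4)*x/5)


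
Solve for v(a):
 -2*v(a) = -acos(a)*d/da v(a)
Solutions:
 v(a) = C1*exp(2*Integral(1/acos(a), a))


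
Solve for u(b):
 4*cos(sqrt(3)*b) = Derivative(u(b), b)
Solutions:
 u(b) = C1 + 4*sqrt(3)*sin(sqrt(3)*b)/3


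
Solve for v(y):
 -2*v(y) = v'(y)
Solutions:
 v(y) = C1*exp(-2*y)


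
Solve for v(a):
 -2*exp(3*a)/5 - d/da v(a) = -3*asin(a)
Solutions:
 v(a) = C1 + 3*a*asin(a) + 3*sqrt(1 - a^2) - 2*exp(3*a)/15


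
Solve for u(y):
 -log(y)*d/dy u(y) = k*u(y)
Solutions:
 u(y) = C1*exp(-k*li(y))


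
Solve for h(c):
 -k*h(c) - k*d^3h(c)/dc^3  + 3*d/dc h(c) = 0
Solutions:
 h(c) = C1*exp(-2^(1/3)*c*(2^(1/3)*(sqrt(1 - 4/k^3) + 1)^(1/3)/2 + 1/(k*(sqrt(1 - 4/k^3) + 1)^(1/3)))) + C2*exp(2^(1/3)*c*(2^(1/3)*(sqrt(1 - 4/k^3) + 1)^(1/3)/4 - 2^(1/3)*sqrt(3)*I*(sqrt(1 - 4/k^3) + 1)^(1/3)/4 - 2/(k*(-1 + sqrt(3)*I)*(sqrt(1 - 4/k^3) + 1)^(1/3)))) + C3*exp(2^(1/3)*c*(2^(1/3)*(sqrt(1 - 4/k^3) + 1)^(1/3)/4 + 2^(1/3)*sqrt(3)*I*(sqrt(1 - 4/k^3) + 1)^(1/3)/4 + 2/(k*(1 + sqrt(3)*I)*(sqrt(1 - 4/k^3) + 1)^(1/3))))


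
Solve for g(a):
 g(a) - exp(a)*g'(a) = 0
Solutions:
 g(a) = C1*exp(-exp(-a))


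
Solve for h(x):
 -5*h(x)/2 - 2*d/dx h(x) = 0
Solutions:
 h(x) = C1*exp(-5*x/4)


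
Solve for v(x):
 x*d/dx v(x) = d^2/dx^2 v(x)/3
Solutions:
 v(x) = C1 + C2*erfi(sqrt(6)*x/2)


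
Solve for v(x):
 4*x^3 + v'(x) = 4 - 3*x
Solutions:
 v(x) = C1 - x^4 - 3*x^2/2 + 4*x


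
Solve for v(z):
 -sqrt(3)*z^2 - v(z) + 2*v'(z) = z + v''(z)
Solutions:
 v(z) = -sqrt(3)*z^2 - 4*sqrt(3)*z - z + (C1 + C2*z)*exp(z) - 6*sqrt(3) - 2


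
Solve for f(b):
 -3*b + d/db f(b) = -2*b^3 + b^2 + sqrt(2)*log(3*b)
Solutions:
 f(b) = C1 - b^4/2 + b^3/3 + 3*b^2/2 + sqrt(2)*b*log(b) - sqrt(2)*b + sqrt(2)*b*log(3)


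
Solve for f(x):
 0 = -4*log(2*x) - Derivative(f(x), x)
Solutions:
 f(x) = C1 - 4*x*log(x) - x*log(16) + 4*x


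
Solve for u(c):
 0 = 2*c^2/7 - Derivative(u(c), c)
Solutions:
 u(c) = C1 + 2*c^3/21


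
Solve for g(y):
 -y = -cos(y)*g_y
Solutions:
 g(y) = C1 + Integral(y/cos(y), y)


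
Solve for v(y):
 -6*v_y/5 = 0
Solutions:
 v(y) = C1


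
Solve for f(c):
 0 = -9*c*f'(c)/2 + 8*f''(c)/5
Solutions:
 f(c) = C1 + C2*erfi(3*sqrt(10)*c/8)


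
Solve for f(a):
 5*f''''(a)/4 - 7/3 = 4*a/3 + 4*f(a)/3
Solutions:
 f(a) = C1*exp(-2*15^(3/4)*a/15) + C2*exp(2*15^(3/4)*a/15) + C3*sin(2*15^(3/4)*a/15) + C4*cos(2*15^(3/4)*a/15) - a - 7/4


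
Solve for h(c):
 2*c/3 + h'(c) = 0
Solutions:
 h(c) = C1 - c^2/3


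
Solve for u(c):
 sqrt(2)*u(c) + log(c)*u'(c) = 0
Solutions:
 u(c) = C1*exp(-sqrt(2)*li(c))


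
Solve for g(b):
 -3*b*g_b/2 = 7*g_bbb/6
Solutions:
 g(b) = C1 + Integral(C2*airyai(-21^(2/3)*b/7) + C3*airybi(-21^(2/3)*b/7), b)


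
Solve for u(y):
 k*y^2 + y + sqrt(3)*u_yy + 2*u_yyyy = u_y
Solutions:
 u(y) = C1 + C2*exp(-y*(-2^(2/3)*3^(5/6)/(3 + sqrt(2*sqrt(3) + 9))^(1/3) + 18^(1/3)*(3 + sqrt(2*sqrt(3) + 9))^(1/3))/12)*sin(y*(12^(1/3)/(3 + sqrt(2*sqrt(3) + 9))^(1/3) + 2^(1/3)*3^(1/6)*(3 + sqrt(2*sqrt(3) + 9))^(1/3))/4) + C3*exp(-y*(-2^(2/3)*3^(5/6)/(3 + sqrt(2*sqrt(3) + 9))^(1/3) + 18^(1/3)*(3 + sqrt(2*sqrt(3) + 9))^(1/3))/12)*cos(y*(12^(1/3)/(3 + sqrt(2*sqrt(3) + 9))^(1/3) + 2^(1/3)*3^(1/6)*(3 + sqrt(2*sqrt(3) + 9))^(1/3))/4) + C4*exp(y*(-2^(2/3)*3^(5/6)/(3 + sqrt(2*sqrt(3) + 9))^(1/3) + 18^(1/3)*(3 + sqrt(2*sqrt(3) + 9))^(1/3))/6) + k*y^3/3 + sqrt(3)*k*y^2 + 6*k*y + y^2/2 + sqrt(3)*y


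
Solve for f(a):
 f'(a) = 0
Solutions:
 f(a) = C1


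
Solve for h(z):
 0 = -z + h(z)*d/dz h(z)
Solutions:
 h(z) = -sqrt(C1 + z^2)
 h(z) = sqrt(C1 + z^2)


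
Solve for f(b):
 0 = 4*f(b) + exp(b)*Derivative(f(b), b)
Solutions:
 f(b) = C1*exp(4*exp(-b))


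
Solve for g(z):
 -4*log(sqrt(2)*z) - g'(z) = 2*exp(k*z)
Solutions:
 g(z) = C1 - 4*z*log(z) + 2*z*(2 - log(2)) + Piecewise((-2*exp(k*z)/k, Ne(k, 0)), (-2*z, True))


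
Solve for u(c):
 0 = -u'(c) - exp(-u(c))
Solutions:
 u(c) = log(C1 - c)


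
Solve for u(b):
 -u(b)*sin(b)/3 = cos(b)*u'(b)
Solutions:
 u(b) = C1*cos(b)^(1/3)


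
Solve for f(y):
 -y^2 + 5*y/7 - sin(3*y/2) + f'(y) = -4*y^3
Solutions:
 f(y) = C1 - y^4 + y^3/3 - 5*y^2/14 - 2*cos(3*y/2)/3


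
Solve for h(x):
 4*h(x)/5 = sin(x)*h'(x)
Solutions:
 h(x) = C1*(cos(x) - 1)^(2/5)/(cos(x) + 1)^(2/5)


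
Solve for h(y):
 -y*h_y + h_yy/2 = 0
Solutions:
 h(y) = C1 + C2*erfi(y)


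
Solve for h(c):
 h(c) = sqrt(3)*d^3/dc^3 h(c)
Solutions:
 h(c) = C3*exp(3^(5/6)*c/3) + (C1*sin(3^(1/3)*c/2) + C2*cos(3^(1/3)*c/2))*exp(-3^(5/6)*c/6)


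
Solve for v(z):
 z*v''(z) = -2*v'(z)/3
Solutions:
 v(z) = C1 + C2*z^(1/3)


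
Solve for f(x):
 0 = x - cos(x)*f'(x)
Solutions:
 f(x) = C1 + Integral(x/cos(x), x)


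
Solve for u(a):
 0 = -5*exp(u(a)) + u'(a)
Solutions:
 u(a) = log(-1/(C1 + 5*a))


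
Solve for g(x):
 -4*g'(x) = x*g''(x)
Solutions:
 g(x) = C1 + C2/x^3


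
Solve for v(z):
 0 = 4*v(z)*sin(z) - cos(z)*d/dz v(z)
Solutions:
 v(z) = C1/cos(z)^4


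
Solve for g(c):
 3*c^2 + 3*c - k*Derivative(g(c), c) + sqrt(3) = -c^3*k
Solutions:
 g(c) = C1 + c^4/4 + c^3/k + 3*c^2/(2*k) + sqrt(3)*c/k


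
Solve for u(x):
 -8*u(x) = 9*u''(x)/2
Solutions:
 u(x) = C1*sin(4*x/3) + C2*cos(4*x/3)


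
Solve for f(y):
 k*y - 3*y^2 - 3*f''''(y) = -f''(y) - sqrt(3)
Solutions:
 f(y) = C1 + C2*y + C3*exp(-sqrt(3)*y/3) + C4*exp(sqrt(3)*y/3) - k*y^3/6 + y^4/4 + y^2*(9 - sqrt(3)/2)


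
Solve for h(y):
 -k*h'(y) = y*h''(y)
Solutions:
 h(y) = C1 + y^(1 - re(k))*(C2*sin(log(y)*Abs(im(k))) + C3*cos(log(y)*im(k)))


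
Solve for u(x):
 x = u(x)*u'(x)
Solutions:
 u(x) = -sqrt(C1 + x^2)
 u(x) = sqrt(C1 + x^2)


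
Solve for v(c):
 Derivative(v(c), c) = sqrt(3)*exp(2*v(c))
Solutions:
 v(c) = log(-sqrt(-1/(C1 + sqrt(3)*c))) - log(2)/2
 v(c) = log(-1/(C1 + sqrt(3)*c))/2 - log(2)/2


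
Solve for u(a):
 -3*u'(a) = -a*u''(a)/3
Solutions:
 u(a) = C1 + C2*a^10


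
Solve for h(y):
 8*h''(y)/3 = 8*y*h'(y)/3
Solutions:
 h(y) = C1 + C2*erfi(sqrt(2)*y/2)


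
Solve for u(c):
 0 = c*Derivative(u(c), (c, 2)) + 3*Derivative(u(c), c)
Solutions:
 u(c) = C1 + C2/c^2


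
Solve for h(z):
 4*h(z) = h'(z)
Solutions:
 h(z) = C1*exp(4*z)


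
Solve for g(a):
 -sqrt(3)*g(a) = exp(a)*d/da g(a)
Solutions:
 g(a) = C1*exp(sqrt(3)*exp(-a))


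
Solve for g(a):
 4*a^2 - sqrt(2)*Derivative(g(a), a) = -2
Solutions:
 g(a) = C1 + 2*sqrt(2)*a^3/3 + sqrt(2)*a


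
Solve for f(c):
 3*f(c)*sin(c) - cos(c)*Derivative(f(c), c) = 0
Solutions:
 f(c) = C1/cos(c)^3


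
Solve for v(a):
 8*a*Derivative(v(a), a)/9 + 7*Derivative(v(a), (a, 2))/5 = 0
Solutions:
 v(a) = C1 + C2*erf(2*sqrt(35)*a/21)


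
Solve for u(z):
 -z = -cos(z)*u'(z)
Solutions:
 u(z) = C1 + Integral(z/cos(z), z)


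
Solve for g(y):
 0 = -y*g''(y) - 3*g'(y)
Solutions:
 g(y) = C1 + C2/y^2


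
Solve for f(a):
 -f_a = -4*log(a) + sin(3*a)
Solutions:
 f(a) = C1 + 4*a*log(a) - 4*a + cos(3*a)/3


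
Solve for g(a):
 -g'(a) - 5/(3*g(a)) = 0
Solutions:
 g(a) = -sqrt(C1 - 30*a)/3
 g(a) = sqrt(C1 - 30*a)/3


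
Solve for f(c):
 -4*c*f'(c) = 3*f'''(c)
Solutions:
 f(c) = C1 + Integral(C2*airyai(-6^(2/3)*c/3) + C3*airybi(-6^(2/3)*c/3), c)


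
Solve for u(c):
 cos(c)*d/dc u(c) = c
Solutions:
 u(c) = C1 + Integral(c/cos(c), c)


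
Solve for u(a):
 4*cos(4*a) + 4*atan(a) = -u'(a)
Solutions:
 u(a) = C1 - 4*a*atan(a) + 2*log(a^2 + 1) - sin(4*a)
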